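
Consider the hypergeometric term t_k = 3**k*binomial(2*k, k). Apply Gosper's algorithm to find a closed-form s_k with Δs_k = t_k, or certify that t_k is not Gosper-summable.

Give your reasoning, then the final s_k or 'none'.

Compute t_(k+1)/t_k: get 6*(2*k + 1)/(k + 1).
A = 12*k + 6, B = k + 1, C = 1.
Set up (12*k + 6)·f(k+1) − (k)·f(k) − (1) = 0.
d = -1 from the (1,1,0) case.
deg f ≤ -1 is impossible — no certificate.

none (Gosper's algorithm certifies no s_k)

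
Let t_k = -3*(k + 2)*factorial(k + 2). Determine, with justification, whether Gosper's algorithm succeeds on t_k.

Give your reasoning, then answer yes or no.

t_(k+1)/t_k = (k + 3)**2/(k + 2).
Normal form (A,B,C) = (k + 3, 1, k + 2).
Need (k + 3)·f(k+1) − (1)·f(k) = k + 2.
deg f ≤ 0 (via 1,0,1).
Solving with deg f ≤ 0: f(k) = 1.
Certificate R = B(k−1)f/C = 1/(k + 2) gives s_k = -3*factorial(k + 2).
Check: Δs_k = -3*(k + 2)*factorial(k + 2). ✓

Yes. s_k = -3*factorial(k + 2).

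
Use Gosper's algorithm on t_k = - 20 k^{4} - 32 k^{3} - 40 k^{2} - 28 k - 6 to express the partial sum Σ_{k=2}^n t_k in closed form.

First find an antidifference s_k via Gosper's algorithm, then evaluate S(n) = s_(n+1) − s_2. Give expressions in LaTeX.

S(n) = - 4 n^{5} - 18 n^{4} - 36 n^{3} - 42 n^{2} - 26 n + 126

The ratio is (10*k**4 + 56*k**3 + 128*k**2 + 142*k + 63)/(10*k**4 + 16*k**3 + 20*k**2 + 14*k + 3).
Normal form (A,B,C) = (1, 1, k**4 + 8*k**3/5 + 2*k**2 + 7*k/5 + 3/10).
f must satisfy (1)·f(k+1) − (1)·f(k) = k**4 + 8*k**3/5 + 2*k**2 + 7*k/5 + 3/10.
Bound: deg f ≤ 5.
Solving with deg f ≤ 5: f(k) = k*(2*k - 1)*(k**3 + k + 1)/10.
So s_k = (B(k−1)f/C)·t_k = (k*(2*k - 1)*(k**3 + k + 1)/(10*k**4 + 16*k**3 + 20*k**2 + 14*k + 3))·t_k = 2*k*(-2*k**4 + k**3 - 2*k**2 - k + 1).
s_(k+1) − s_k = -20*k**4 - 32*k**3 - 40*k**2 - 28*k - 6 = t_k.
Σ_(k=2)^n t_k = s_(n+1) − s_(2) = (-4*n**5 - 18*n**4 - 36*n**3 - 42*n**2 - 26*n - 6) − (-132), i.e. -4*n**5 - 18*n**4 - 36*n**3 - 42*n**2 - 26*n + 126.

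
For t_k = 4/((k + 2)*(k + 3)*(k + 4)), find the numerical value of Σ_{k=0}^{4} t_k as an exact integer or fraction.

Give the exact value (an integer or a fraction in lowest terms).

Step 1: r(k) = (k + 2)/(k + 5).
Normal form (A,B,C) = (k + 2, k + 5, 1).
Key eq: (k + 2)·f(k+1) = (k + 4)·f(k) + (1).
From deg A=1, deg B=1, deg C=0: d=2.
Solve for f: f(k) = k*(k + 5)/12 (degree 2 ≤ 2).
Certificate R = B(k−1)f/C = k*(k + 4)*(k + 5)/12 gives s_k = k*(k + 5)/(3*(k + 2)*(k + 3)).
Δs = 4/(k**3 + 9*k**2 + 26*k + 24), as required.
Σ_(k=0)^(4) t_k = s_(5) − s_(0) = 25/84 − (0) = 25/84.

Σ = 25/84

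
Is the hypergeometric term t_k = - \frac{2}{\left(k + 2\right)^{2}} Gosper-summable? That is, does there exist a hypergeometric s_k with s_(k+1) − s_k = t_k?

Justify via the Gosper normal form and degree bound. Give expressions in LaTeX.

t_(k+1)/t_k = (k + 2)**2/(k + 3)**2.
Normal form (A,B,C) = (k**2 + 4*k + 4, k**2 + 6*k + 9, 1).
Solve (k**2 + 4*k + 4)·f(k+1) − (k**2 + 4*k + 4)·f(k) = 1.
From deg A=2, deg B=2, deg C=0: d=0.
Generic f = c0 gives residual -1; -1 = 0 cannot hold, so t_k is not Gosper-summable.

No — t_k has no hypergeometric antidifference.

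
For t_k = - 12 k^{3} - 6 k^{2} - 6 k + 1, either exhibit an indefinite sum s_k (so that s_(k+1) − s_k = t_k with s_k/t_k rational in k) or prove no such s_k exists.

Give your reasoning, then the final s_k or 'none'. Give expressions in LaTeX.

r(k) = (12*k**3 + 42*k**2 + 54*k + 23)/(12*k**3 + 6*k**2 + 6*k - 1) after simplifying.
Normal form (A,B,C) = (1, 1, k**3 + k**2/2 + k/2 - 1/12).
Set up (1)·f(k+1) − (1)·f(k) − (k**3 + k**2/2 + k/2 - 1/12) = 0.
deg f ≤ 4 (via 0,0,3).
Solve for f: f(k) = k*(3*k**3 - 4*k**2 + 3*k - 3)/12 (degree 4 ≤ 4).
Then R = B(k−1)f/C = k*(3*k**3 - 4*k**2 + 3*k - 3)/(12*k**3 + 6*k**2 + 6*k - 1), so s_k = R(k)·t_k = k*(-3*k**3 + 4*k**2 - 3*k + 3).
Verify: -12*k**3 - 6*k**2 - 6*k + 1 matches t_k.

s_k = k \left(- 3 k^{3} + 4 k^{2} - 3 k + 3\right)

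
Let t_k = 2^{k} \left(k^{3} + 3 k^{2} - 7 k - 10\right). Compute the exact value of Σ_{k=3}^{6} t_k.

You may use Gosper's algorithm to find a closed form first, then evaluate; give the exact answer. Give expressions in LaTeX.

Σ = 23736

t_(k+1)/t_k = 2*(k**3 + 6*k**2 + 2*k - 13)/(k**3 + 3*k**2 - 7*k - 10).
A = 2, B = 1, C = k**3 + 3*k**2 - 7*k - 10.
Set up (2)·f(k+1) − (1)·f(k) − (k**3 + 3*k**2 - 7*k - 10) = 0.
deg f ≤ 3 (via 0,0,3).
Coefficient equations give f(k) = k**3 - 3*k**2 - k - 4.
So s_k = (B(k−1)f/C)·t_k = ((k**3 - 3*k**2 - k - 4)/(k**3 + 3*k**2 - 7*k - 10))·t_k = 2**k*(k**3 - 3*k**2 - k - 4).
Check: Δs_k = 2**k*(k**3 + 3*k**2 - 7*k - 10). ✓
Evaluate s at k=7 and k=3: 23680 and -56; difference 23736.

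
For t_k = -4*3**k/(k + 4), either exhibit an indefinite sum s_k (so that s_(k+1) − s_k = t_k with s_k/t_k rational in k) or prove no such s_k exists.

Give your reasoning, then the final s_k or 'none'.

Compute t_(k+1)/t_k: get 3*(k + 4)/(k + 5).
Gosper form: A/B · C(k+1)/C(k) with A=3*k + 12, B=k + 5, C=1.
Need (3*k + 12)·f(k+1) − (k + 4)·f(k) = 1.
d = -1 from the (1,1,0) case.
Negative degree bound (-1): no f exists, t_k not Gosper-summable.

no hypergeometric antidifference exists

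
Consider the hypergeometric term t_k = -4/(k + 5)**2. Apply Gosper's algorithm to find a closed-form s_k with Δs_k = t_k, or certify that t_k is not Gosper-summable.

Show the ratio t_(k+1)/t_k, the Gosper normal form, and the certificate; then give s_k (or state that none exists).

Ratio r(k) = (k + 5)**2/(k + 6)**2.
A = k**2 + 10*k + 25, B = k**2 + 12*k + 36, C = 1.
Set up (k**2 + 10*k + 25)·f(k+1) − (k**2 + 10*k + 25)·f(k) − (1) = 0.
Bound: deg f ≤ 0.
Generic f = c0 gives residual -1; -1 = 0 cannot hold, so t_k is not Gosper-summable.

none — t_k is not Gosper-summable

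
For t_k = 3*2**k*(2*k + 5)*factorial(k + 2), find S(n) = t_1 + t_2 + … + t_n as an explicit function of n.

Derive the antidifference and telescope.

S(n) = 6*2**n*factorial(n + 3) - 36

Compute t_(k+1)/t_k: get 2*(k + 3)*(2*k + 7)/(2*k + 5).
Gosper form: A/B · C(k+1)/C(k) with A=2*k + 6, B=1, C=k + 5/2.
Solve (2*k + 6)·f(k+1) − (1)·f(k) = k + 5/2.
Degrees (1,0,1) ⇒ d ≤ 0.
Coefficient equations give f(k) = 1/2.
Then R = B(k−1)f/C = 1/(2*k + 5), so s_k = R(k)·t_k = 3*2**k*factorial(k + 2).
Verify: 3*2**k*(2*k + 5)*factorial(k + 2) matches t_k.
s_(n+1) = 6*2**n*factorial(n + 3) and s_(1) = 36, so S(n) = 6*2**n*factorial(n + 3) - 36.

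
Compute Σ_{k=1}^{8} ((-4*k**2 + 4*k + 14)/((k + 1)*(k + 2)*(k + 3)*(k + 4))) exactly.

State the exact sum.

Σ = 7/330

r(k) = (k + 1)*(2*k - 2*(k + 1)**2 + 9)/((k + 5)*(-2*k**2 + 2*k + 7)) after simplifying.
Gosper form: A/B · C(k+1)/C(k) with A=k + 1, B=k + 5, C=k**2 - k - 7/2.
Set up (k + 1)·f(k+1) − (k + 4)·f(k) − (k**2 - k - 7/2) = 0.
Degrees (1,1,2) ⇒ d ≤ 3.
Solve for f: f(k) = -k*(k**2 + 18*k + 23)/12 (degree 3 ≤ 3).
Then R = B(k−1)f/C = -k*(k + 4)*(k**2 + 18*k + 23)/(6*(2*k**2 - 2*k - 7)), so s_k = R(k)·t_k = k*(k**2 + 18*k + 23)/(3*(k + 1)*(k + 2)*(k + 3)).
s_(k+1) − s_k = 2*(-2*k**2 + 2*k + 7)/(k**4 + 10*k**3 + 35*k**2 + 50*k + 24) = t_k.
Telescoping: Σ = s_(9) − s_(1) = 133/220 − (7/12) = 7/330.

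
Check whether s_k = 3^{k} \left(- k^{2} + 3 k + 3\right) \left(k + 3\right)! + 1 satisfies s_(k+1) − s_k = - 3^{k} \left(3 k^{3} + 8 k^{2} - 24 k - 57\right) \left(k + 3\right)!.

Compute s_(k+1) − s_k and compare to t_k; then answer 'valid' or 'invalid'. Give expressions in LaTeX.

valid (s_(k+1) − s_k reduces to t_k)

s_(k+1) = 3**(k + 1)*(3*k - (k + 1)**2 + 6)*factorial(k + 4) + 1
s_(k+1) − s_k = -3**k*(3*k**3 + 8*k**2 - 24*k - 57)*factorial(k + 3)
(s_(k+1) − s_k) − t_k = 0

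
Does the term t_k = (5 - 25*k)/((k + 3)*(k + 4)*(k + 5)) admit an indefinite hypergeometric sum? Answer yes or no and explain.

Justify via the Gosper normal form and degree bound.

Yes. s_k = -5*k*(7*k - 11)/(12*(k + 3)*(k + 4)).

t_(k+1)/t_k = (k + 3)*(5*k + 4)/((k + 6)*(5*k - 1)).
Factor: A=k + 3; B=k + 6; C=k - 1/5.
Need (k + 3)·f(k+1) − (k + 5)·f(k) = k - 1/5.
From deg A=1, deg B=1, deg C=1: d=2.
Match coefficients ⇒ f(k) = k*(7*k - 11)/60.
So s_k = (B(k−1)f/C)·t_k = (k*(k + 5)*(7*k - 11)/(12*(5*k - 1)))·t_k = -5*k*(7*k - 11)/(12*(k + 3)*(k + 4)).
s_(k+1) − s_k = 5*(1 - 5*k)/(k**3 + 12*k**2 + 47*k + 60) = t_k.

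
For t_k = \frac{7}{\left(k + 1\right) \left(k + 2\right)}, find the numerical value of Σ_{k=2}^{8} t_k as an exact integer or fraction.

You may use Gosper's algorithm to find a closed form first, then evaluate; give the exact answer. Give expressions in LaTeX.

Σ = 49/30

Ratio r(k) = (k + 1)/(k + 3).
Factor: A=k + 1; B=k + 3; C=1.
Set up (k + 1)·f(k+1) − (k + 2)·f(k) − (1) = 0.
deg f ≤ 1 (via 1,1,0).
Solving with deg f ≤ 1: f(k) = k.
Then R = B(k−1)f/C = k*(k + 2), so s_k = R(k)·t_k = 7*k/(k + 1).
s_(k+1) − s_k = 7/(k**2 + 3*k + 2) = t_k.
Σ_(k=2)^(8) t_k = s_(9) − s_(2) = 63/10 − (14/3) = 49/30.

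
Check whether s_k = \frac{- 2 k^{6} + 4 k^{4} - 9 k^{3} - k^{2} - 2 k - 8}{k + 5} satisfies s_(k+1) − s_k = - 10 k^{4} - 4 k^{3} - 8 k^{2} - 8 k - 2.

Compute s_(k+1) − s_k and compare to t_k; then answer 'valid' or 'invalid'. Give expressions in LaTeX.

s_(k+1) = (-2*k - 2*(k + 1)**6 + 4*(k + 1)**4 - 9*(k + 1)**3 - (k + 1)**2 - 10)/(k + 6)
s_(k+1) − s_k = (-10*k**6 - 90*k**5 - 178*k**4 - 144*k**3 - 189*k**2 - 133*k - 42)/(k**2 + 11*k + 30)
(s_(k+1) − s_k) − t_k = 3*(8*k**5 + 58*k**4 + 24*k**3 + 47*k**2 + 43*k + 6)/(k**2 + 11*k + 30)

Invalid: residual \frac{3 \left(8 k^{5} + 58 k^{4} + 24 k^{3} + 47 k^{2} + 43 k + 6\right)}{k^{2} + 11 k + 30} ≠ 0.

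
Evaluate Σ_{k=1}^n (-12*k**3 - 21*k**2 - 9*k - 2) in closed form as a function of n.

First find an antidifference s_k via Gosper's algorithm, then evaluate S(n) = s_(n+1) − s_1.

The ratio is (12*k**3 + 57*k**2 + 87*k + 44)/(12*k**3 + 21*k**2 + 9*k + 2).
Factor: A=1; B=1; C=k**3 + 7*k**2/4 + 3*k/4 + 1/6.
Solve (1)·f(k+1) − (1)·f(k) = k**3 + 7*k**2/4 + 3*k/4 + 1/6.
d = 4 from the (0,0,3) case.
Solve for f: f(k) = k*(3*k**3 + k**2 - 3*k + 1)/12 (degree 4 ≤ 4).
Then R = B(k−1)f/C = k*(3*k**3 + k**2 - 3*k + 1)/(12*k**3 + 21*k**2 + 9*k + 2), so s_k = R(k)·t_k = k*(-3*k**3 - k**2 + 3*k - 1).
s_(k+1) − s_k = -12*k**3 - 21*k**2 - 9*k - 2 = t_k.
s_(n+1) = -3*n**4 - 13*n**3 - 18*n**2 - 10*n - 2 and s_(1) = -2, so S(n) = n*(-3*n**3 - 13*n**2 - 18*n - 10).

S(n) = n*(-3*n**3 - 13*n**2 - 18*n - 10)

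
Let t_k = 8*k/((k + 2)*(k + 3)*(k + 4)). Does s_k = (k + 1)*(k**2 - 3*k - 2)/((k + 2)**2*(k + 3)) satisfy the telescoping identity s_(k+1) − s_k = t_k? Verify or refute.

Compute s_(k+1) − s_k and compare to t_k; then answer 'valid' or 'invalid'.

Invalid: residual (k**3 - 7*k**2 - 30*k - 8)/(k**5 + 14*k**4 + 77*k**3 + 208*k**2 + 276*k + 144) ≠ 0.

s_(k+1) = -(k + 2)*(3*k - (k + 1)**2 + 5)/((k + 3)**2*(k + 4))
s_(k+1) − s_k = (9*k**3 + 33*k**2 + 18*k - 8)/(k**5 + 14*k**4 + 77*k**3 + 208*k**2 + 276*k + 144)
(s_(k+1) − s_k) − t_k = (k**3 - 7*k**2 - 30*k - 8)/(k**5 + 14*k**4 + 77*k**3 + 208*k**2 + 276*k + 144)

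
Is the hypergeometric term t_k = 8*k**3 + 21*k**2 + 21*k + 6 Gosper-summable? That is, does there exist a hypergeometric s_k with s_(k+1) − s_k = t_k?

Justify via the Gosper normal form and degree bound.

Yes. s_k = k*(2*k**3 + 3*k**2 + 2*k - 1).

Step 1: r(k) = (8*k**3 + 45*k**2 + 87*k + 56)/(8*k**3 + 21*k**2 + 21*k + 6).
Factor: A=1; B=1; C=k**3 + 21*k**2/8 + 21*k/8 + 3/4.
Set up (1)·f(k+1) − (1)·f(k) − (k**3 + 21*k**2/8 + 21*k/8 + 3/4) = 0.
Bound: deg f ≤ 4.
A polynomial solution: f(k) = k*(2*k**3 + 3*k**2 + 2*k - 1)/8.
Get s_k = R·t_k = k*(2*k**3 + 3*k**2 + 2*k - 1) with R(k) = B(k−1)f(k)/C(k) = k*(2*k**3 + 3*k**2 + 2*k - 1)/(8*k**3 + 21*k**2 + 21*k + 6).
Δs = 8*k**3 + 21*k**2 + 21*k + 6, as required.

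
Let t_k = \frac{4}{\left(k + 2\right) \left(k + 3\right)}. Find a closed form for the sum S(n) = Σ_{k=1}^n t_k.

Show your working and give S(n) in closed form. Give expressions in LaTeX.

r(k) = (k + 2)/(k + 4) after simplifying.
Normal form (A,B,C) = (k + 2, k + 4, 1).
f must satisfy (k + 2)·f(k+1) − (k + 3)·f(k) = 1.
From deg A=1, deg B=1, deg C=0: d=1.
Match coefficients ⇒ f(k) = k/2.
Then R = B(k−1)f/C = k*(k + 3)/2, so s_k = R(k)·t_k = 2*k/(k + 2).
s_(k+1) − s_k = 4/(k**2 + 5*k + 6) = t_k.
s_(n+1) = 2*(n + 1)/(n + 3) and s_(1) = 2/3, so S(n) = 4*n/(3*(n + 3)).

S(n) = \frac{4 n}{3 \left(n + 3\right)}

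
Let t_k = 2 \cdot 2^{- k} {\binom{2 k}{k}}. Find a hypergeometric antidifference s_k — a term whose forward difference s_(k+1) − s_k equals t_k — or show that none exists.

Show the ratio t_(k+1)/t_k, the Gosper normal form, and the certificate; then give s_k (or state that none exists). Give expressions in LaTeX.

Compute t_(k+1)/t_k: get (2*k + 1)/(k + 1).
Normal form (A,B,C) = (2*k + 1, k + 1, 1).
Set up (2*k + 1)·f(k+1) − (k)·f(k) − (1) = 0.
d = -1 from the (1,1,0) case.
d = -1 < 0 ⇒ no nonzero polynomial f; not summable.

no hypergeometric antidifference exists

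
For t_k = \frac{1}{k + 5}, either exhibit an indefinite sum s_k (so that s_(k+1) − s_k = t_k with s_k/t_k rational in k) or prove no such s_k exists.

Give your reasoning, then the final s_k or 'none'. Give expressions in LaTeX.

Step 1: r(k) = (k + 5)/(k + 6).
So A=k + 5 and B=k + 6, with C=1.
f must satisfy (k + 5)·f(k+1) − (k + 5)·f(k) = 1.
deg f ≤ 0 (via 1,1,0).
Generic f = c0 gives residual -1; -1 = 0 cannot hold, so t_k is not Gosper-summable.

no hypergeometric antidifference exists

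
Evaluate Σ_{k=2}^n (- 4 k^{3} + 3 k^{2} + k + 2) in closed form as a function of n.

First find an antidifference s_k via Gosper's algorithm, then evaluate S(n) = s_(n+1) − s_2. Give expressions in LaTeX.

S(n) = - n^{4} - n^{3} + n^{2} + 3 n - 2

r(k) = (4*k**3 + 9*k**2 + 5*k - 2)/(4*k**3 - 3*k**2 - k - 2) after simplifying.
A = 1, B = 1, C = k**3 - 3*k**2/4 - k/4 - 1/2.
Need (1)·f(k+1) − (1)·f(k) = k**3 - 3*k**2/4 - k/4 - 1/2.
Bound: deg f ≤ 4.
Match coefficients ⇒ f(k) = k*(k**3 - 3*k**2 + 2*k - 2)/4.
Get s_k = R·t_k = k*(-k**3 + 3*k**2 - 2*k + 2) with R(k) = B(k−1)f(k)/C(k) = k*(k**3 - 3*k**2 + 2*k - 2)/(4*k**3 - 3*k**2 - k - 2).
Verify: -4*k**3 + 3*k**2 + k + 2 matches t_k.
s_(n+1) = -n**4 - n**3 + n**2 + 3*n + 2 and s_(2) = 4, so S(n) = -n**4 - n**3 + n**2 + 3*n - 2.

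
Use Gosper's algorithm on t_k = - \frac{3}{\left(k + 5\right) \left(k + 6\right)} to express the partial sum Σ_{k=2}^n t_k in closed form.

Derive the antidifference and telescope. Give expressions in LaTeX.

Step 1: r(k) = (k + 5)/(k + 7).
Normal form (A,B,C) = (k + 5, k + 7, 1).
f must satisfy (k + 5)·f(k+1) − (k + 6)·f(k) = 1.
Bound: deg f ≤ 1.
A polynomial solution: f(k) = k/5.
Get s_k = R·t_k = -3*k/(5*k + 25) with R(k) = B(k−1)f(k)/C(k) = k*(k + 6)/5.
Check: Δs_k = -3/(k**2 + 11*k + 30). ✓
Σ_(k=2)^n t_k = s_(n+1) − s_(2) = (3*(-n - 1)/(5*(n + 6))) − (-6/35), i.e. 3*(1 - n)/(7*(n + 6)).

S(n) = \frac{3 \left(1 - n\right)}{7 \left(n + 6\right)}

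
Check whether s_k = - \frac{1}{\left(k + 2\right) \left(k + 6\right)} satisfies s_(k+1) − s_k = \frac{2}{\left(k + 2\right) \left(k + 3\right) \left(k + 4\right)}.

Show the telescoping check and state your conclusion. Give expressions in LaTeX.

Invalid: residual \frac{3 \left(- 3 k - 16\right)}{k^{5} + 22 k^{4} + 185 k^{3} + 740 k^{2} + 1404 k + 1008} ≠ 0.

s_(k+1) = -1/((k + 3)*(k + 7))
s_(k+1) − s_k = (2*k + 9)/(k**4 + 18*k**3 + 113*k**2 + 288*k + 252)
(s_(k+1) − s_k) − t_k = 3*(-3*k - 16)/(k**5 + 22*k**4 + 185*k**3 + 740*k**2 + 1404*k + 1008)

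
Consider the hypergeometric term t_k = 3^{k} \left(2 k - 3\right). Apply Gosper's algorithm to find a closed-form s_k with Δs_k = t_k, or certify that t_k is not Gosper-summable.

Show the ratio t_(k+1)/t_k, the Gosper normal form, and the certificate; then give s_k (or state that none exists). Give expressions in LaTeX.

Compute t_(k+1)/t_k: get 3*(2*k - 1)/(2*k - 3).
So A=3 and B=1, with C=k - 3/2.
Need (3)·f(k+1) − (1)·f(k) = k - 3/2.
Degrees (0,0,1) ⇒ d ≤ 1.
Match coefficients ⇒ f(k) = (k - 3)/2.
So s_k = (B(k−1)f/C)·t_k = ((k - 3)/(2*k - 3))·t_k = 3**k*(k - 3).
Verify: 3**k*(2*k - 3) matches t_k.

s_k = 3^{k} \left(k - 3\right)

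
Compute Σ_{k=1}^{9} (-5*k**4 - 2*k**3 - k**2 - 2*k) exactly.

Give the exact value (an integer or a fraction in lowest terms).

Σ = -81090

Step 1: r(k) = (5*k**4 + 22*k**3 + 37*k**2 + 30*k + 10)/(k*(5*k**3 + 2*k**2 + k + 2)).
A = 1, B = 1, C = k**4 + 2*k**3/5 + k**2/5 + 2*k/5.
f must satisfy (1)·f(k+1) − (1)·f(k) = k**4 + 2*k**3/5 + k**2/5 + 2*k/5.
Bound: deg f ≤ 5.
Coefficient equations give f(k) = k*(k - 1)*(k**3 - k**2 + 1)/5.
So s_k = (B(k−1)f/C)·t_k = ((k - 1)*(k**3 - k**2 + 1)/(5*k**3 + 2*k**2 + k + 2))·t_k = k*(-k**4 + 2*k**3 - k**2 - k + 1).
Check: Δs_k = k*(-5*k**3 - 2*k**2 - k - 2). ✓
Σ_(k=1)^(9) t_k = s_(10) − s_(1) = -81090 − (0) = -81090.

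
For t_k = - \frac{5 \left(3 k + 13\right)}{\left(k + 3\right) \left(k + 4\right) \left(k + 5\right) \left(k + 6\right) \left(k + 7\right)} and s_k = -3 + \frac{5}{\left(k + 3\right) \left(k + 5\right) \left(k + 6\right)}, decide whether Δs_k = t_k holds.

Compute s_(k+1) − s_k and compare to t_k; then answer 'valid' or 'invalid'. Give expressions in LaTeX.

s_(k+1) = -3 + 5/((k + 4)*(k + 6)*(k + 7))
s_(k+1) − s_k = 5*(-3*k - 13)/(k**5 + 25*k**4 + 245*k**3 + 1175*k**2 + 2754*k + 2520)
(s_(k+1) − s_k) − t_k = 0

Valid — Δs_k = t_k.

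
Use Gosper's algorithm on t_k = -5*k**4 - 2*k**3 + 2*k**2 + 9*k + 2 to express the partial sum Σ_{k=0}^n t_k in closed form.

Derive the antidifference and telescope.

The ratio is (5*k**4 + 22*k**3 + 34*k**2 + 13*k - 6)/(5*k**4 + 2*k**3 - 2*k**2 - 9*k - 2).
Normal form (A,B,C) = (1, 1, k**4 + 2*k**3/5 - 2*k**2/5 - 9*k/5 - 2/5).
Need (1)·f(k+1) − (1)·f(k) = k**4 + 2*k**3/5 - 2*k**2/5 - 9*k/5 - 2/5.
From deg A=0, deg B=0, deg C=4: d=5.
Solving with deg f ≤ 5: f(k) = k*(k**4 - 2*k**3 - 3*k + 2)/5.
R(k) = B(k−1)·f(k)/C(k) = k*(k**4 - 2*k**3 - 3*k + 2)/(5*k**4 + 2*k**3 - 2*k**2 - 9*k - 2); s_k = R·t_k = k*(-k**4 + 2*k**3 + 3*k - 2).
Verify: -5*k**4 - 2*k**3 + 2*k**2 + 9*k + 2 matches t_k.
Telescope: S(n) = s_(n+1) − s_(0) = -n**5 - 3*n**4 - 2*n**3 + 5*n**2 + 7*n + 2 − (0) = -n**5 - 3*n**4 - 2*n**3 + 5*n**2 + 7*n + 2.

S(n) = -n**5 - 3*n**4 - 2*n**3 + 5*n**2 + 7*n + 2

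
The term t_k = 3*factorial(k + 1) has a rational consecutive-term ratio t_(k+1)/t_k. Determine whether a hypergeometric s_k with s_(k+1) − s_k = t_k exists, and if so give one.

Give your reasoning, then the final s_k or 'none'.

not Gosper-summable; s_k does not exist

Step 1: r(k) = k + 2.
Factor: A=k + 2; B=1; C=1.
Set up (k + 2)·f(k+1) − (1)·f(k) − (1) = 0.
From deg A=1, deg B=0, deg C=0: d=-1.
d = -1 < 0 ⇒ no nonzero polynomial f; not summable.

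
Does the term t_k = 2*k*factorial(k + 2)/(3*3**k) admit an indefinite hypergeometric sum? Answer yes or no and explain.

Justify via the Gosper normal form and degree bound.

Yes. s_k = 2*factorial(k + 2)/3**k.

Compute t_(k+1)/t_k: get (k + 1)*(k + 3)/(3*k).
So A=k/3 + 1 and B=1, with C=k.
Key eq: (k/3 + 1)·f(k+1) = (1)·f(k) + (k).
deg f ≤ 0 (via 1,0,1).
Match coefficients ⇒ f(k) = 3.
Get s_k = R·t_k = 2*factorial(k + 2)/3**k with R(k) = B(k−1)f(k)/C(k) = 3/k.
s_(k+1) − s_k = 2*k*factorial(k + 2)/(3*3**k) = t_k.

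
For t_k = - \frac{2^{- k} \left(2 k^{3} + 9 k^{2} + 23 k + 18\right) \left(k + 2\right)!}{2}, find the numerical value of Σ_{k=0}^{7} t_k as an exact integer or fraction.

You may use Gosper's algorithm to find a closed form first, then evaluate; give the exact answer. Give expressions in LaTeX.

Σ = -2197119

t_(k+1)/t_k = (2*k**4 + 21*k**3 + 92*k**2 + 193*k + 156)/(2*(2*k**3 + 9*k**2 + 23*k + 18)).
A = k/2 + 3/2, B = 1, C = k**3 + 9*k**2/2 + 23*k/2 + 9.
Need (k/2 + 3/2)·f(k+1) − (1)·f(k) = k**3 + 9*k**2/2 + 23*k/2 + 9.
d = 2 from the (1,0,3) case.
Solving with deg f ≤ 2: f(k) = 2*k**2 + 3*k + 3.
Get s_k = R·t_k = -(2*k**2 + 3*k + 3)*factorial(k + 2)/2**k with R(k) = B(k−1)f(k)/C(k) = 2*(2*k**2 + 3*k + 3)/(2*k**3 + 9*k**2 + 23*k + 18).
s_(k+1) − s_k = -(2*k**3 + 9*k**2 + 23*k + 18)*factorial(k + 2)/(2*2**k) = t_k.
Σ_(k=0)^(7) t_k = s_(8) − s_(0) = -2197125 − (-6) = -2197119.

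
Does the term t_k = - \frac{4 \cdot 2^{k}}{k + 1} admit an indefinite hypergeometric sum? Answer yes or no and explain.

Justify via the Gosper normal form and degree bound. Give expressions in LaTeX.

Step 1: r(k) = 2*(k + 1)/(k + 2).
So A=2*k + 2 and B=k + 2, with C=1.
Set up (2*k + 2)·f(k+1) − (k + 1)·f(k) − (1) = 0.
Bound: deg f ≤ -1.
Negative degree bound (-1): no f exists, t_k not Gosper-summable.

No. Not Gosper-summable.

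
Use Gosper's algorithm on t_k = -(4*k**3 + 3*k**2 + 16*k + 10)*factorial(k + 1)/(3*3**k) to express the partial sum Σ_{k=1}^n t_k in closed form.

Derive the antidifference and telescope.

Step 1: r(k) = (4*k**4 + 23*k**3 + 64*k**2 + 101*k + 66)/(3*(4*k**3 + 3*k**2 + 16*k + 10)).
Gosper form: A/B · C(k+1)/C(k) with A=k/3 + 2/3, B=1, C=k**3 + 3*k**2/4 + 4*k + 5/2.
Key eq: (k/3 + 2/3)·f(k+1) = (1)·f(k) + (k**3 + 3*k**2/4 + 4*k + 5/2).
d = 2 from the (1,0,3) case.
Match coefficients ⇒ f(k) = 3*(4*k**2 - k - 4)/4.
So s_k = (B(k−1)f/C)·t_k = (3*(4*k**2 - k - 4)/(4*k**3 + 3*k**2 + 16*k + 10))·t_k = (-4*k**2 + k + 4)*factorial(k + 1)/3**k.
s_(k+1) − s_k = -(4*k**3 + 3*k**2 + 16*k + 10)*factorial(k + 1)/(3*3**k) = t_k.
Evaluate: s_(n+1) = -3**(-n - 1)*(4*n**2 + 7*n - 1)*factorial(n + 2); subtract s_(1) = 2/3 ⇒ S(n) = 3**(-n - 1)*(-2*3**n - 4*n**4*factorial(n) - 19*n**3*factorial(n) - 28*n**2*factorial(n) - 11*n*factorial(n) + 2*factorial(n)).

S(n) = 3**(-n - 1)*(-2*3**n - 4*n**4*factorial(n) - 19*n**3*factorial(n) - 28*n**2*factorial(n) - 11*n*factorial(n) + 2*factorial(n))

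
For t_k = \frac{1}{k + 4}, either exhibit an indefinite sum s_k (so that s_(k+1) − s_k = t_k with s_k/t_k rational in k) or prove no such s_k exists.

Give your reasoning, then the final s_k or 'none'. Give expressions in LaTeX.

none (Gosper's algorithm certifies no s_k)

Compute t_(k+1)/t_k: get (k + 4)/(k + 5).
So A=k + 4 and B=k + 5, with C=1.
Need (k + 4)·f(k+1) − (k + 4)·f(k) = 1.
Bound: deg f ≤ 0.
Put f(k) = c0: A·f(k+1) − B(k−1)·f(k) − C = -1; need -1 = 0 — inconsistent ⇒ no f, not summable.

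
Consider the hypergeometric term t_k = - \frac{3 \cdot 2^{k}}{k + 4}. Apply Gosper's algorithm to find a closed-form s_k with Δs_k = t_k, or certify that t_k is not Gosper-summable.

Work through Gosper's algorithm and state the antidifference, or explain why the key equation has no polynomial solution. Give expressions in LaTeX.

none (Gosper's algorithm certifies no s_k)

Ratio r(k) = 2*(k + 4)/(k + 5).
A = 2*k + 8, B = k + 5, C = 1.
Need (2*k + 8)·f(k+1) − (k + 4)·f(k) = 1.
deg f ≤ -1 (via 1,1,0).
Bound -1 < 0, so the key equation has no polynomial solution.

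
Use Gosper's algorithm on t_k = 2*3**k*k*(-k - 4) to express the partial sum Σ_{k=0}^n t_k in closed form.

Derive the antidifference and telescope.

S(n) = -3*3**n*n**2 - 9*3**n*n + 3*3**n - 3

Step 1: r(k) = 3*(k + 1)*(k + 5)/(k*(k + 4)).
Normal form (A,B,C) = (3, 1, k**2 + 4*k).
Set up (3)·f(k+1) − (1)·f(k) − (k**2 + 4*k) = 0.
From deg A=0, deg B=0, deg C=2: d=2.
Solving with deg f ≤ 2: f(k) = (k**2 + k - 3)/2.
Certificate R = B(k−1)f/C = (k**2 + k - 3)/(2*k*(k + 4)) gives s_k = 3**k*(-k**2 - k + 3).
s_(k+1) − s_k = 2*3**k*k*(-k - 4) = t_k.
Telescope: S(n) = s_(n+1) − s_(0) = 3**(n + 1)*(-n**2 - 3*n + 1) − (3) = -3*3**n*n**2 - 9*3**n*n + 3*3**n - 3.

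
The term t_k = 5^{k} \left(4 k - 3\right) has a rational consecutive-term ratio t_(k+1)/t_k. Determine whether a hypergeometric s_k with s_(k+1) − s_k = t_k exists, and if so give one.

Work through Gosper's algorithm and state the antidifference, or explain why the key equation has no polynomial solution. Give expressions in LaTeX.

r(k) = 5*(4*k + 1)/(4*k - 3) after simplifying.
So A=5 and B=1, with C=k - 3/4.
Set up (5)·f(k+1) − (1)·f(k) − (k - 3/4) = 0.
d = 1 from the (0,0,1) case.
Solve for f: f(k) = (k - 2)/4 (degree 1 ≤ 1).
Certificate R = B(k−1)f/C = (k - 2)/(4*k - 3) gives s_k = 5**k*(k - 2).
Check: Δs_k = 5**k*(4*k - 3). ✓

s_k = 5^{k} \left(k - 2\right)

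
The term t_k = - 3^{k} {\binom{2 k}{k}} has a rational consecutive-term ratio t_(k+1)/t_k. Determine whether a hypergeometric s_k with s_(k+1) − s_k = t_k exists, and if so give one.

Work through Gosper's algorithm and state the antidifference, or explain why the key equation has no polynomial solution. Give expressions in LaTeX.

t_(k+1)/t_k = 6*(2*k + 1)/(k + 1).
So A=12*k + 6 and B=k + 1, with C=1.
Solve (12*k + 6)·f(k+1) − (k)·f(k) = 1.
Bound: deg f ≤ -1.
deg f ≤ -1 is impossible — no certificate.

none (Gosper's algorithm certifies no s_k)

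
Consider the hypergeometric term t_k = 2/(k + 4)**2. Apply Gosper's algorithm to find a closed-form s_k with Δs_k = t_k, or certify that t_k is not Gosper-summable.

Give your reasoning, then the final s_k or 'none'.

not Gosper-summable; s_k does not exist

Ratio r(k) = (k + 4)**2/(k + 5)**2.
Factor: A=k**2 + 8*k + 16; B=k**2 + 10*k + 25; C=1.
Solve (k**2 + 8*k + 16)·f(k+1) − (k**2 + 8*k + 16)·f(k) = 1.
deg f ≤ 0 (via 2,2,0).
f = c0 ⇒ A·f(k+1) − B(k−1)·f(k) − C = -1. The system {-1 = 0} is inconsistent; no antidifference.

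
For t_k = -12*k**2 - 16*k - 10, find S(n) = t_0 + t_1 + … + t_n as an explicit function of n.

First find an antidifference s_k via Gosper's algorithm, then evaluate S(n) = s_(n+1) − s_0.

S(n) = -4*n**3 - 14*n**2 - 20*n - 10

Ratio r(k) = (6*k**2 + 20*k + 19)/(6*k**2 + 8*k + 5).
A = 1, B = 1, C = k**2 + 4*k/3 + 5/6.
Key eq: (1)·f(k+1) = (1)·f(k) + (k**2 + 4*k/3 + 5/6).
From deg A=0, deg B=0, deg C=2: d=3.
Solve for f: f(k) = k*(2*k**2 + k + 2)/6 (degree 3 ≤ 3).
Get s_k = R·t_k = 2*k*(-2*k**2 - k - 2) with R(k) = B(k−1)f(k)/C(k) = k*(2*k**2 + k + 2)/(6*k**2 + 8*k + 5).
s_(k+1) − s_k = -12*k**2 - 16*k - 10 = t_k.
Σ_(k=0)^n t_k = s_(n+1) − s_(0) = (-4*n**3 - 14*n**2 - 20*n - 10) − (0), i.e. -4*n**3 - 14*n**2 - 20*n - 10.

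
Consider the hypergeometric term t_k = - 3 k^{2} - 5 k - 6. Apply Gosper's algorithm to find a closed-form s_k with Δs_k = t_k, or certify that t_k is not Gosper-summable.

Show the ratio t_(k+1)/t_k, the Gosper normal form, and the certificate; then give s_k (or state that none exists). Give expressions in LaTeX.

Step 1: r(k) = (3*k**2 + 11*k + 14)/(3*k**2 + 5*k + 6).
Factor: A=1; B=1; C=k**2 + 5*k/3 + 2.
f must satisfy (1)·f(k+1) − (1)·f(k) = k**2 + 5*k/3 + 2.
From deg A=0, deg B=0, deg C=2: d=3.
Solve for f: f(k) = k*(k**2 + k + 4)/3 (degree 3 ≤ 3).
R(k) = B(k−1)·f(k)/C(k) = k*(k**2 + k + 4)/(3*k**2 + 5*k + 6); s_k = R·t_k = k*(-k**2 - k - 4).
s_(k+1) − s_k = -3*k**2 - 5*k - 6 = t_k.

s_k = k \left(- k^{2} - k - 4\right)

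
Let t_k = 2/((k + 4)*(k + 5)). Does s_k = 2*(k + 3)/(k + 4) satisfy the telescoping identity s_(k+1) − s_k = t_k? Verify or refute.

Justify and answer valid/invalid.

s_(k+1) = 2*(k + 4)/(k + 5)
s_(k+1) − s_k = 2/(k**2 + 9*k + 20)
(s_(k+1) − s_k) − t_k = 0

Valid — Δs_k = t_k.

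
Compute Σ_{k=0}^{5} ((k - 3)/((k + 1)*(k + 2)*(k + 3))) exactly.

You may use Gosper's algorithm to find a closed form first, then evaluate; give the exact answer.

The ratio is (k - 2)*(k + 1)/((k - 3)*(k + 4)).
A = k + 1, B = k + 4, C = k - 3.
Need (k + 1)·f(k+1) − (k + 3)·f(k) = k - 3.
Bound: deg f ≤ 2.
Match coefficients ⇒ f(k) = -k*(k + 5)/2.
Certificate R = B(k−1)f/C = -k*(k + 3)*(k + 5)/(2*(k - 3)) gives s_k = k*(-k - 5)/(2*(k + 1)*(k + 2)).
Δs = (k - 3)/(k**3 + 6*k**2 + 11*k + 6), as required.
Evaluate s at k=6 and k=0: -33/56 and 0; difference -33/56.

Σ = -33/56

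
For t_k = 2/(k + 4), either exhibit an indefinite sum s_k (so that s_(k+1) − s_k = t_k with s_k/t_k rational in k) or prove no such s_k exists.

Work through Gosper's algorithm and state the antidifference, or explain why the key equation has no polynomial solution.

t_(k+1)/t_k = (k + 4)/(k + 5).
Factor: A=k + 4; B=k + 5; C=1.
Need (k + 4)·f(k+1) − (k + 4)·f(k) = 1.
Bound: deg f ≤ 0.
f = c0 ⇒ A·f(k+1) − B(k−1)·f(k) − C = -1. The system {-1 = 0} is inconsistent; no antidifference.

not Gosper-summable; s_k does not exist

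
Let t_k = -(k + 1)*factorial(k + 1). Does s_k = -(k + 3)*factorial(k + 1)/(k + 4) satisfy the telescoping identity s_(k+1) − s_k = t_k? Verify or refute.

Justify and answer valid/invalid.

s_(k+1) = -(k + 4)*factorial(k + 2)/(k + 5)
s_(k+1) − s_k = -(k**3 + 9*k**2 + 24*k + 17)*factorial(k + 1)/((k + 4)*(k + 5))
(s_(k+1) − s_k) − t_k = (k**2 + 5*k + 3)*factorial(k + 1)/((k + 4)*(k + 5))

Invalid: residual (k**2 + 5*k + 3)*factorial(k + 1)/((k + 4)*(k + 5)) ≠ 0.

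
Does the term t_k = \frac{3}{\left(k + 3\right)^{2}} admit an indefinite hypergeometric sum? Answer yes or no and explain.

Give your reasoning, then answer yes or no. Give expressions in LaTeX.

No. Not Gosper-summable.

The ratio is (k + 3)**2/(k + 4)**2.
Factor: A=k**2 + 6*k + 9; B=k**2 + 8*k + 16; C=1.
Key eq: (k**2 + 6*k + 9)·f(k+1) = (k**2 + 6*k + 9)·f(k) + (1).
From deg A=2, deg B=2, deg C=0: d=0.
Write f(k) = c0. Then LHS − RHS = -1, requiring -1 = 0: contradictory. No certificate.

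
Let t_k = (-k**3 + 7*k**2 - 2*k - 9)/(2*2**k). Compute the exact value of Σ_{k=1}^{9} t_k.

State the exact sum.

Compute t_(k+1)/t_k: get (k**3 - 4*k**2 - 9*k + 5)/(2*(k**3 - 7*k**2 + 2*k + 9)).
So A=1/2 and B=1, with C=k**3 - 7*k**2 + 2*k + 9.
Set up (1/2)·f(k+1) − (1)·f(k) − (k**3 - 7*k**2 + 2*k + 9) = 0.
d = 3 from the (0,0,3) case.
A polynomial solution: f(k) = -2*(k**3 - 4*k**2 - 3*k + 3).
R(k) = B(k−1)·f(k)/C(k) = -2*(k**3 - 4*k**2 - 3*k + 3)/(k**3 - 7*k**2 + 2*k + 9); s_k = R·t_k = (k**3 - 4*k**2 - 3*k + 3)/2**k.
Check: Δs_k = (-k**3 + 7*k**2 - 2*k - 9)/(2*2**k). ✓
Evaluate s at k=10 and k=1: 573/1024 and -3/2; difference 2109/1024.

Σ = 2109/1024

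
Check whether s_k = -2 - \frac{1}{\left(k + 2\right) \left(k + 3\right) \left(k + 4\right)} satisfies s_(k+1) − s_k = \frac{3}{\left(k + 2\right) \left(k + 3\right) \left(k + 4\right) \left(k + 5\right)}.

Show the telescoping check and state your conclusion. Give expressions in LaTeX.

valid (s_(k+1) − s_k reduces to t_k)

s_(k+1) = -2 - 1/((k + 3)*(k + 4)*(k + 5))
s_(k+1) − s_k = 3/((k + 2)*(k + 3)*(k + 4)*(k + 5))
(s_(k+1) − s_k) − t_k = 0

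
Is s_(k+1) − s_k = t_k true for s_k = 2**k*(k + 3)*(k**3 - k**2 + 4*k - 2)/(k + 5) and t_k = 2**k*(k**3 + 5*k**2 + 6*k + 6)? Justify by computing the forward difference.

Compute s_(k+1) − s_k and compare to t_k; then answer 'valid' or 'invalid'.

s_(k+1) = 2**(k + 1)*(k + 4)*(4*k + (k + 1)**3 - (k + 1)**2 + 2)/(k + 6)
s_(k+1) − s_k = 2**k*(k**5 + 14*k**4 + 73*k**3 + 158*k**2 + 182*k + 116)/(k**2 + 11*k + 30)
(s_(k+1) − s_k) − t_k = 2**(k + 1)*(-k**4 - 9*k**3 - 32*k**2 - 32*k - 32)/(k**2 + 11*k + 30)

Invalid: residual 2**(k + 1)*(-k**4 - 9*k**3 - 32*k**2 - 32*k - 32)/(k**2 + 11*k + 30) ≠ 0.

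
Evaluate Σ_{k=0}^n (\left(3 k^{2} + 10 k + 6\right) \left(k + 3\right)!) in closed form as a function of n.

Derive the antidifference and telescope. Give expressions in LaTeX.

S(n) = 3 n \left(n + 4\right)! + \left(n + 4\right)! + 12

t_(k+1)/t_k = (k + 4)*(10*k + 3*(k + 1)**2 + 16)/(3*k**2 + 10*k + 6).
Factor: A=k + 4; B=1; C=k**2 + 10*k/3 + 2.
Key eq: (k + 4)·f(k+1) = (1)·f(k) + (k**2 + 10*k/3 + 2).
Bound: deg f ≤ 1.
Solve for f: f(k) = (3*k - 2)/3 (degree 1 ≤ 1).
So s_k = (B(k−1)f/C)·t_k = ((3*k - 2)/(3*k**2 + 10*k + 6))·t_k = (3*k - 2)*factorial(k + 3).
Verify: (3*k**2 + 10*k + 6)*factorial(k + 3) matches t_k.
Telescope: S(n) = s_(n+1) − s_(0) = (3*n + 1)*factorial(n + 4) − (-12) = 3*n*factorial(n + 4) + factorial(n + 4) + 12.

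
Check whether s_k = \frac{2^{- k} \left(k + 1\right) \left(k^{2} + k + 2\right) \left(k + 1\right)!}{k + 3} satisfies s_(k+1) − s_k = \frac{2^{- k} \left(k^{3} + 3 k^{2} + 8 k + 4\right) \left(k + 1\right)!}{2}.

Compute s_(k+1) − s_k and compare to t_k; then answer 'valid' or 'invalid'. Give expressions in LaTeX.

Invalid: residual - \frac{2^{- k} \left(k^{4} + 6 k^{3} + 15 k^{2} + 26 k + 8\right) \left(k + 1\right)!}{\left(k + 3\right) \left(k + 4\right)} ≠ 0.

s_(k+1) = (k + 2)*(k**2 + 3*k + 4)*factorial(k + 2)/(2*2**k*(k + 4))
s_(k+1) − s_k = (k**5 + 8*k**4 + 29*k**3 + 66*k**2 + 72*k + 32)*factorial(k + 1)/(2*2**k*(k + 3)*(k + 4))
(s_(k+1) − s_k) − t_k = -(k**4 + 6*k**3 + 15*k**2 + 26*k + 8)*factorial(k + 1)/(2**k*(k + 3)*(k + 4))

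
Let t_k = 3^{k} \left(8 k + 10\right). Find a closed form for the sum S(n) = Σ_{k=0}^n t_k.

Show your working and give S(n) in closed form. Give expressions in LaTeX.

S(n) = 12 \cdot 3^{n} n + 9 \cdot 3^{n} + 1

The ratio is 3*(4*k + 9)/(4*k + 5).
So A=3 and B=1, with C=k + 5/4.
Need (3)·f(k+1) − (1)·f(k) = k + 5/4.
Degrees (0,0,1) ⇒ d ≤ 1.
A polynomial solution: f(k) = (4*k - 1)/8.
R(k) = B(k−1)·f(k)/C(k) = (4*k - 1)/(2*(4*k + 5)); s_k = R·t_k = 3**k*(4*k - 1).
Verify: 3**k*(8*k + 10) matches t_k.
Evaluate: s_(n+1) = 3**(n + 1)*(4*n + 3); subtract s_(0) = -1 ⇒ S(n) = 12*3**n*n + 9*3**n + 1.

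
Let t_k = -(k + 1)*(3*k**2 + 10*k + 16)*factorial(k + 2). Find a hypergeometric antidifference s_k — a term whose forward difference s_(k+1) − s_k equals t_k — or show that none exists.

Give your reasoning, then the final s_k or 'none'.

t_(k+1)/t_k = (k + 2)*(k + 3)*(10*k + 3*(k + 1)**2 + 26)/((k + 1)*(3*k**2 + 10*k + 16)).
Take A(k)=k + 3, B(k)=1, C(k)=k**3 + 13*k**2/3 + 26*k/3 + 16/3.
Key eq: (k + 3)·f(k+1) = (1)·f(k) + (k**3 + 13*k**2/3 + 26*k/3 + 16/3).
deg f ≤ 2 (via 1,0,3).
Coefficient equations give f(k) = (3*k**2 + k + 2)/3.
So s_k = (B(k−1)f/C)·t_k = ((3*k**2 + k + 2)/((k + 1)*(3*k**2 + 10*k + 16)))·t_k = -(3*k**2 + k + 2)*factorial(k + 2).
Check: Δs_k = -(k + 1)*(3*k**2 + 10*k + 16)*factorial(k + 2). ✓

s_k = -(3*k**2 + k + 2)*factorial(k + 2)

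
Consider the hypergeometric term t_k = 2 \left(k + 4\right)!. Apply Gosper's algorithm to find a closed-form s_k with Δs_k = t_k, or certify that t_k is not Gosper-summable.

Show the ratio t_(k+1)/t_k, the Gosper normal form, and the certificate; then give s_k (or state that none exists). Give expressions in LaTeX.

Ratio r(k) = k + 5.
Take A(k)=k + 5, B(k)=1, C(k)=1.
f must satisfy (k + 5)·f(k+1) − (1)·f(k) = 1.
deg f ≤ -1 (via 1,0,0).
d = -1 < 0 ⇒ no nonzero polynomial f; not summable.

no hypergeometric antidifference exists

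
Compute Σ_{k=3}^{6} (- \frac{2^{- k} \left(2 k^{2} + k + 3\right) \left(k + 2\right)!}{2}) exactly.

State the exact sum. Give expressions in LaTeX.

t_(k+1)/t_k = (k + 3)*(k + 2*(k + 1)**2 + 4)/(2*(2*k**2 + k + 3)).
Factor: A=k/2 + 3/2; B=1; C=k**2 + k/2 + 3/2.
f must satisfy (k/2 + 3/2)·f(k+1) − (1)·f(k) = k**2 + k/2 + 3/2.
Bound: deg f ≤ 1.
Solve for f: f(k) = 2*k - 3 (degree 1 ≤ 1).
Then R = B(k−1)f/C = 2*(2*k - 3)/(2*k**2 + k + 3), so s_k = R(k)·t_k = -(2*k - 3)*factorial(k + 2)/2**k.
Check: Δs_k = -(2*k**2 + k + 3)*factorial(k + 2)/(2*2**k). ✓
Σ_(k=3)^(6) t_k = s_(7) − s_(3) = -31185 − (-45) = -31140.

Σ = -31140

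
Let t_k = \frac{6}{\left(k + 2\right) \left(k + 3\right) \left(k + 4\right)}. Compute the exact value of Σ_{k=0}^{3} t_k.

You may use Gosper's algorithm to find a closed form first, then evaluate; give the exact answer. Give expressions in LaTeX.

The ratio is (k + 2)/(k + 5).
So A=k + 2 and B=k + 5, with C=1.
f must satisfy (k + 2)·f(k+1) − (k + 4)·f(k) = 1.
d = 2 from the (1,1,0) case.
Match coefficients ⇒ f(k) = k*(k + 5)/12.
Certificate R = B(k−1)f/C = k*(k + 4)*(k + 5)/12 gives s_k = k*(k + 5)/(2*(k + 2)*(k + 3)).
Verify: 6/(k**3 + 9*k**2 + 26*k + 24) matches t_k.
Telescoping: Σ = s_(4) − s_(0) = 3/7 − (0) = 3/7.

Σ = 3/7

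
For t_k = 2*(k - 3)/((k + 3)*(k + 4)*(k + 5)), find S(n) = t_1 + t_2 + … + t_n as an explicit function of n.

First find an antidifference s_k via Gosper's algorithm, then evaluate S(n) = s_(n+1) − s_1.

The ratio is (k - 2)*(k + 3)/((k - 3)*(k + 6)).
A = k + 3, B = k + 6, C = k - 3.
Key eq: (k + 3)·f(k+1) = (k + 5)·f(k) + (k - 3).
From deg A=1, deg B=1, deg C=1: d=2.
Match coefficients ⇒ f(k) = -k.
Get s_k = R·t_k = -2*k/((k + 3)*(k + 4)) with R(k) = B(k−1)f(k)/C(k) = -k*(k + 5)/(k - 3).
Verify: 2*(k - 3)/(k**3 + 12*k**2 + 47*k + 60) matches t_k.
Σ_(k=1)^n t_k = s_(n+1) − s_(1) = (2*(-n - 1)/(n**2 + 9*n + 20)) − (-1/10), i.e. n*(n - 11)/(10*(n**2 + 9*n + 20)).

S(n) = n*(n - 11)/(10*(n**2 + 9*n + 20))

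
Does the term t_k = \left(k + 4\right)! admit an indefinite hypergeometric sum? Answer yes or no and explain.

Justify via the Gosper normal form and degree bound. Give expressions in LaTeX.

The ratio is k + 5.
Take A(k)=k + 5, B(k)=1, C(k)=1.
f must satisfy (k + 5)·f(k+1) − (1)·f(k) = 1.
d = -1 from the (1,0,0) case.
d = -1 < 0 ⇒ no nonzero polynomial f; not summable.

No; the degree bound rules out any f.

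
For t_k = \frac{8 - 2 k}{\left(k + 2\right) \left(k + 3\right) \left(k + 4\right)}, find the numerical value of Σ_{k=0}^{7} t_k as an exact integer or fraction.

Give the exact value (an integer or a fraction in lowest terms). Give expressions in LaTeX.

Σ = 76/165

The ratio is (k - 3)*(k + 2)/((k - 4)*(k + 5)).
So A=k + 2 and B=k + 5, with C=k - 4.
Solve (k + 2)·f(k+1) − (k + 4)·f(k) = k - 4.
From deg A=1, deg B=1, deg C=1: d=2.
A polynomial solution: f(k) = -k*(k + 11)/6.
R(k) = B(k−1)·f(k)/C(k) = -k*(k + 4)*(k + 11)/(6*(k - 4)); s_k = R·t_k = k*(k + 11)/(3*(k + 2)*(k + 3)).
s_(k+1) − s_k = 2*(4 - k)/(k**3 + 9*k**2 + 26*k + 24) = t_k.
Σ_(k=0)^(7) t_k = s_(8) − s_(0) = 76/165 − (0) = 76/165.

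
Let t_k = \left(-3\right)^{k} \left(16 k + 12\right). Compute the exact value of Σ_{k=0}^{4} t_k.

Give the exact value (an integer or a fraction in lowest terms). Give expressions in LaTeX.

t_(k+1)/t_k = 3*(-4*k - 7)/(4*k + 3).
Factor: A=-3; B=1; C=k + 3/4.
Set up (-3)·f(k+1) − (1)·f(k) − (k + 3/4) = 0.
deg f ≤ 1 (via 0,0,1).
Coefficient equations give f(k) = -k/4.
R(k) = B(k−1)·f(k)/C(k) = -k/(4*k + 3); s_k = R·t_k = -4*(-3)**k*k.
Δs = (-3)**k*(16*k + 12), as required.
Evaluate s at k=5 and k=0: 4860 and 0; difference 4860.

Σ = 4860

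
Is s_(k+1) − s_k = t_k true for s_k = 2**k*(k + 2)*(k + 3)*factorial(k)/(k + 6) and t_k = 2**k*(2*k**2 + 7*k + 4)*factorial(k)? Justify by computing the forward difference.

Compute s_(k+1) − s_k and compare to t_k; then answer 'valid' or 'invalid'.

Invalid: residual -3*2**k*(2*k**3 + 19*k**2 + 45*k + 22)*factorial(k)/((k + 6)*(k + 7)) ≠ 0.

s_(k+1) = 2**(k + 1)*(k + 3)*(k + 4)*factorial(k + 1)/(k + 7)
s_(k+1) − s_k = 2**k*(k + 3)*(2*k**3 + 21*k**2 + 59*k + 34)*factorial(k)/((k + 6)*(k + 7))
(s_(k+1) − s_k) − t_k = -3*2**k*(2*k**3 + 19*k**2 + 45*k + 22)*factorial(k)/((k + 6)*(k + 7))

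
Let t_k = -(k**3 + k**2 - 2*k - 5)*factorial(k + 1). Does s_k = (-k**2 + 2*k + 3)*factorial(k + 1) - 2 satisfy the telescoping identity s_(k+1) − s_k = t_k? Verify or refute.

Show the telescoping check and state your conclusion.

s_(k+1) = (2*k - (k + 1)**2 + 5)*factorial(k + 2) - 2
s_(k+1) − s_k = -(k**3 + k**2 - 2*k - 5)*factorial(k + 1)
(s_(k+1) − s_k) − t_k = 0

Valid: the claim telescopes to t_k.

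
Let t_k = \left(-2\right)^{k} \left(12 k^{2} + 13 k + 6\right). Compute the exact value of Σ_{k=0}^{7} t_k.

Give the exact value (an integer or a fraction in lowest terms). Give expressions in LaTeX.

Σ = -63488

Step 1: r(k) = 2*(-12*k**2 - 37*k - 31)/(12*k**2 + 13*k + 6).
So A=-2 and B=1, with C=k**2 + 13*k/12 + 1/2.
Need (-2)·f(k+1) − (1)·f(k) = k**2 + 13*k/12 + 1/2.
deg f ≤ 2 (via 0,0,2).
A polynomial solution: f(k) = -k*(4*k - 1)/12.
Get s_k = R·t_k = (-2)**k*k*(1 - 4*k) with R(k) = B(k−1)f(k)/C(k) = -k*(4*k - 1)/(12*k**2 + 13*k + 6).
Δs = (-2)**k*(12*k**2 + 13*k + 6), as required.
Evaluate s at k=8 and k=0: -63488 and 0; difference -63488.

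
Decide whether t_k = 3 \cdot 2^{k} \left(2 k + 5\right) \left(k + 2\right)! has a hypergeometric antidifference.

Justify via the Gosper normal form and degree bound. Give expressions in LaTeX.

Yes. s_k = 3 \cdot 2^{k} \left(k + 2\right)!.

r(k) = 2*(k + 3)*(2*k + 7)/(2*k + 5) after simplifying.
Factor: A=2*k + 6; B=1; C=k + 5/2.
Solve (2*k + 6)·f(k+1) − (1)·f(k) = k + 5/2.
d = 0 from the (1,0,1) case.
Match coefficients ⇒ f(k) = 1/2.
Get s_k = R·t_k = 3*2**k*factorial(k + 2) with R(k) = B(k−1)f(k)/C(k) = 1/(2*k + 5).
Δs = 3*2**k*(2*k + 5)*factorial(k + 2), as required.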